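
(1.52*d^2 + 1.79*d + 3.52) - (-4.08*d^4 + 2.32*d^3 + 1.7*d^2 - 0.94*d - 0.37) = 4.08*d^4 - 2.32*d^3 - 0.18*d^2 + 2.73*d + 3.89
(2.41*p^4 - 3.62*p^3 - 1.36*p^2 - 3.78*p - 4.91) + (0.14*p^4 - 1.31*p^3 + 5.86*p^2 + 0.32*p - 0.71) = 2.55*p^4 - 4.93*p^3 + 4.5*p^2 - 3.46*p - 5.62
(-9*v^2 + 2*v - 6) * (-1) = 9*v^2 - 2*v + 6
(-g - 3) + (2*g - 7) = g - 10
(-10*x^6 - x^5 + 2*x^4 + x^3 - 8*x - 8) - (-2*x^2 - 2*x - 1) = -10*x^6 - x^5 + 2*x^4 + x^3 + 2*x^2 - 6*x - 7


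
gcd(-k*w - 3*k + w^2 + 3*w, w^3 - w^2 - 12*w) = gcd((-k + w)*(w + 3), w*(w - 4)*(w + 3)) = w + 3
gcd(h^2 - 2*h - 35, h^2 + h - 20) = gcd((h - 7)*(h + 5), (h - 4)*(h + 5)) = h + 5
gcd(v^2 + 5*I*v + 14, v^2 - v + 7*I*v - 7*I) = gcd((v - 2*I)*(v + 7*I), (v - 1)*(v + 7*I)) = v + 7*I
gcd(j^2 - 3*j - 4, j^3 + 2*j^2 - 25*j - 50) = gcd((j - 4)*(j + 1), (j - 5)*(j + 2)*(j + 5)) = 1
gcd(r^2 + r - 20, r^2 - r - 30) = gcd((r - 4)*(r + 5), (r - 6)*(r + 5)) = r + 5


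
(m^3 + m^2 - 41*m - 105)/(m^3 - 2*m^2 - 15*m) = (m^2 - 2*m - 35)/(m*(m - 5))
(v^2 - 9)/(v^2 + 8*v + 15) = (v - 3)/(v + 5)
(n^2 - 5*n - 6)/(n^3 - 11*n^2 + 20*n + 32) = (n - 6)/(n^2 - 12*n + 32)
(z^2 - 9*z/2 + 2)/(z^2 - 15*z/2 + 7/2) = (z - 4)/(z - 7)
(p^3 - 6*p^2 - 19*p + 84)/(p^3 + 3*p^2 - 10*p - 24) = (p - 7)/(p + 2)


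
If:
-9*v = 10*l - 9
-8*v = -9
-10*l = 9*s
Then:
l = -9/80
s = 1/8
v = 9/8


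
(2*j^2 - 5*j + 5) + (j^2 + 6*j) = 3*j^2 + j + 5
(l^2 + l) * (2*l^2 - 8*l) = 2*l^4 - 6*l^3 - 8*l^2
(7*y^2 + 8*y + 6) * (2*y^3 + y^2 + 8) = 14*y^5 + 23*y^4 + 20*y^3 + 62*y^2 + 64*y + 48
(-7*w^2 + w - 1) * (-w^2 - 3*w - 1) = 7*w^4 + 20*w^3 + 5*w^2 + 2*w + 1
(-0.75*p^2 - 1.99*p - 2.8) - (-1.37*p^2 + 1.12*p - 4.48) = 0.62*p^2 - 3.11*p + 1.68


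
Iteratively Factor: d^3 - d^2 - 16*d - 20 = (d + 2)*(d^2 - 3*d - 10) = (d - 5)*(d + 2)*(d + 2)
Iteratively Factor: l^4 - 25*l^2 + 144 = (l + 3)*(l^3 - 3*l^2 - 16*l + 48) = (l - 3)*(l + 3)*(l^2 - 16) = (l - 4)*(l - 3)*(l + 3)*(l + 4)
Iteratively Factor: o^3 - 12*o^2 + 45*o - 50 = (o - 5)*(o^2 - 7*o + 10) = (o - 5)*(o - 2)*(o - 5)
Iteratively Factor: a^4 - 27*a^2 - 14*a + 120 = (a - 2)*(a^3 + 2*a^2 - 23*a - 60) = (a - 2)*(a + 4)*(a^2 - 2*a - 15) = (a - 2)*(a + 3)*(a + 4)*(a - 5)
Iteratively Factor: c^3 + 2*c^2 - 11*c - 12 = (c + 4)*(c^2 - 2*c - 3) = (c + 1)*(c + 4)*(c - 3)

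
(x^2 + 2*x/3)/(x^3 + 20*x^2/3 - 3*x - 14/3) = x/(x^2 + 6*x - 7)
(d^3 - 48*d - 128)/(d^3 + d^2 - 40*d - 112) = (d - 8)/(d - 7)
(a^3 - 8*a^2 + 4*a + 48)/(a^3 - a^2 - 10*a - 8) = (a - 6)/(a + 1)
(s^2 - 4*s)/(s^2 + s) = (s - 4)/(s + 1)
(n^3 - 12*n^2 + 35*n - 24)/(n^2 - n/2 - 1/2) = 2*(n^2 - 11*n + 24)/(2*n + 1)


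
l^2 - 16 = (l - 4)*(l + 4)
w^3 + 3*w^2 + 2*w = w*(w + 1)*(w + 2)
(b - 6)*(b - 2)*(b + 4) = b^3 - 4*b^2 - 20*b + 48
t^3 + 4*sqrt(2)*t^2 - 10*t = t*(t - sqrt(2))*(t + 5*sqrt(2))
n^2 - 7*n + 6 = (n - 6)*(n - 1)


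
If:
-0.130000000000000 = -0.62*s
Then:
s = 0.21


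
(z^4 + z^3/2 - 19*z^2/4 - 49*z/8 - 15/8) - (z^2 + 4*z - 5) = z^4 + z^3/2 - 23*z^2/4 - 81*z/8 + 25/8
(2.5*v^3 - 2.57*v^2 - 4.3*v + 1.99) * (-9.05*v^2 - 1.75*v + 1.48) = -22.625*v^5 + 18.8835*v^4 + 47.1125*v^3 - 14.2881*v^2 - 9.8465*v + 2.9452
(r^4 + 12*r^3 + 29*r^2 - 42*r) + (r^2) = r^4 + 12*r^3 + 30*r^2 - 42*r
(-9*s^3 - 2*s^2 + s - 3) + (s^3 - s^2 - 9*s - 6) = -8*s^3 - 3*s^2 - 8*s - 9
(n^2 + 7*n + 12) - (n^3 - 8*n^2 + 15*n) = -n^3 + 9*n^2 - 8*n + 12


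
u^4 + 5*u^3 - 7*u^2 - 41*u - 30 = (u - 3)*(u + 1)*(u + 2)*(u + 5)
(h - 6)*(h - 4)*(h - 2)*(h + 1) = h^4 - 11*h^3 + 32*h^2 - 4*h - 48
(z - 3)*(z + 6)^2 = z^3 + 9*z^2 - 108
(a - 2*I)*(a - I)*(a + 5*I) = a^3 + 2*I*a^2 + 13*a - 10*I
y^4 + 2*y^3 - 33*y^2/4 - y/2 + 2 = (y - 2)*(y - 1/2)*(y + 1/2)*(y + 4)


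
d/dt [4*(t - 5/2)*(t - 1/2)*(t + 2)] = 12*t^2 - 8*t - 19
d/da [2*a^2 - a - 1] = 4*a - 1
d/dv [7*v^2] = 14*v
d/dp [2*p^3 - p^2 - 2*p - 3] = 6*p^2 - 2*p - 2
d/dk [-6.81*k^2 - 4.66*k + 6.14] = -13.62*k - 4.66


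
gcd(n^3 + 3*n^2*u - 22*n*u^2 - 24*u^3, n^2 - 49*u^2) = 1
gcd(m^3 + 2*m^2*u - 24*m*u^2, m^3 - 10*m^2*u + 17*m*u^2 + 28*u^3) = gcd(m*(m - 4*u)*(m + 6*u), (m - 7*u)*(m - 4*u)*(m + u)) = -m + 4*u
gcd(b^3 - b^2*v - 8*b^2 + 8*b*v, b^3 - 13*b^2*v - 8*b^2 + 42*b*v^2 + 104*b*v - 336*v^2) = b - 8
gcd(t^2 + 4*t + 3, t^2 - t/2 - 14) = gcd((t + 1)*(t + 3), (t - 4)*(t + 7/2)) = 1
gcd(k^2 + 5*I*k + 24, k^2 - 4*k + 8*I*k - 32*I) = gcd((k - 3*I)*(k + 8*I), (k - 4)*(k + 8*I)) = k + 8*I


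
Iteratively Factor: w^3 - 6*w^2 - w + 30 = (w - 5)*(w^2 - w - 6) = (w - 5)*(w + 2)*(w - 3)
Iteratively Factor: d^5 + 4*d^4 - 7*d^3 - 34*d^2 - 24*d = (d - 3)*(d^4 + 7*d^3 + 14*d^2 + 8*d) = (d - 3)*(d + 4)*(d^3 + 3*d^2 + 2*d) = (d - 3)*(d + 2)*(d + 4)*(d^2 + d) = (d - 3)*(d + 1)*(d + 2)*(d + 4)*(d)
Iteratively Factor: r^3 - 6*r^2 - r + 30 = (r - 5)*(r^2 - r - 6) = (r - 5)*(r - 3)*(r + 2)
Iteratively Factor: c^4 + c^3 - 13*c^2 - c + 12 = (c - 3)*(c^3 + 4*c^2 - c - 4) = (c - 3)*(c + 1)*(c^2 + 3*c - 4) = (c - 3)*(c - 1)*(c + 1)*(c + 4)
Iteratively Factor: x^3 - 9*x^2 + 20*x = (x - 5)*(x^2 - 4*x) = (x - 5)*(x - 4)*(x)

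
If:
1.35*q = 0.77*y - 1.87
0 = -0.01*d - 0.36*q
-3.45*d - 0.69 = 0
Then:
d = -0.20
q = 0.01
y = 2.44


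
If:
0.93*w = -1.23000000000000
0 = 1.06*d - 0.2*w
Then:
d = -0.25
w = -1.32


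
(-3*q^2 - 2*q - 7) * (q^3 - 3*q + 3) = -3*q^5 - 2*q^4 + 2*q^3 - 3*q^2 + 15*q - 21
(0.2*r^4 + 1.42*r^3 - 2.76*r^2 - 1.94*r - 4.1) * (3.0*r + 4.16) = 0.6*r^5 + 5.092*r^4 - 2.3728*r^3 - 17.3016*r^2 - 20.3704*r - 17.056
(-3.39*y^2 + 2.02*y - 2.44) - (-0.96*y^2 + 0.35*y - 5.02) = -2.43*y^2 + 1.67*y + 2.58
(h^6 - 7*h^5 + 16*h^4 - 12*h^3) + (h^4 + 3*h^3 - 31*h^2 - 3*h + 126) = h^6 - 7*h^5 + 17*h^4 - 9*h^3 - 31*h^2 - 3*h + 126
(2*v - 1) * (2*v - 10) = 4*v^2 - 22*v + 10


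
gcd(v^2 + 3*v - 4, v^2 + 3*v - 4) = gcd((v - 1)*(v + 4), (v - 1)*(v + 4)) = v^2 + 3*v - 4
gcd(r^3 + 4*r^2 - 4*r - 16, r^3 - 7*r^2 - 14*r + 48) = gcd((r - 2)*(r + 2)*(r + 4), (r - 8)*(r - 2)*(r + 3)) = r - 2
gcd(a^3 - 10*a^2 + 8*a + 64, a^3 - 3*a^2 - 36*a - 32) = a - 8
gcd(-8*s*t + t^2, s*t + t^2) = t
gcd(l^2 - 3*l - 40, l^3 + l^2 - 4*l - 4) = 1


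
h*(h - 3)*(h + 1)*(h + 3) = h^4 + h^3 - 9*h^2 - 9*h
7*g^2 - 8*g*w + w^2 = (-7*g + w)*(-g + w)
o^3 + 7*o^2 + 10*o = o*(o + 2)*(o + 5)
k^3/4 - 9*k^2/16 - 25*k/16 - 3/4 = (k/4 + 1/4)*(k - 4)*(k + 3/4)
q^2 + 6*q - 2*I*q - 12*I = (q + 6)*(q - 2*I)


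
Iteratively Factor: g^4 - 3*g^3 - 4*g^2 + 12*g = (g)*(g^3 - 3*g^2 - 4*g + 12) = g*(g - 2)*(g^2 - g - 6) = g*(g - 2)*(g + 2)*(g - 3)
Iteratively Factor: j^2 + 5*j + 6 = (j + 3)*(j + 2)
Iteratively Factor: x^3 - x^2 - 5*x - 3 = (x - 3)*(x^2 + 2*x + 1) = (x - 3)*(x + 1)*(x + 1)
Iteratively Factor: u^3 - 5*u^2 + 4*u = (u)*(u^2 - 5*u + 4) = u*(u - 4)*(u - 1)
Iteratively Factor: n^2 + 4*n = (n)*(n + 4)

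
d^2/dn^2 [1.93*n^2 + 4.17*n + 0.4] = 3.86000000000000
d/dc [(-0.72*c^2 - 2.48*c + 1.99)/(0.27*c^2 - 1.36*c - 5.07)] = (1.6488*c^2 + 6.2262*c + 15.28)/(0.0729*c^4 - 0.7344*c^3 - 0.8882*c^2 + 13.7904*c + 25.7049)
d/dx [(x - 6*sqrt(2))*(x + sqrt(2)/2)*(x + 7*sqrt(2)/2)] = 3*x^2 - 4*sqrt(2)*x - 89/2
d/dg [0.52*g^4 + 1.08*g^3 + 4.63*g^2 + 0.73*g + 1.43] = 2.08*g^3 + 3.24*g^2 + 9.26*g + 0.73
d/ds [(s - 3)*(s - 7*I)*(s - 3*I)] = 3*s^2 + s*(-6 - 20*I) - 21 + 30*I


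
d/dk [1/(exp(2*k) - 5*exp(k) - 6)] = (5 - 2*exp(k))*exp(k)/(-exp(2*k) + 5*exp(k) + 6)^2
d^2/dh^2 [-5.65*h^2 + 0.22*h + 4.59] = -11.3000000000000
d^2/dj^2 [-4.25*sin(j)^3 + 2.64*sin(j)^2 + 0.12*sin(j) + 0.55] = 38.25*sin(j)^3 - 10.56*sin(j)^2 - 25.62*sin(j) + 5.28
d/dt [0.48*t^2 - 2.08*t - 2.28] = 0.96*t - 2.08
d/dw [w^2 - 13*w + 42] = 2*w - 13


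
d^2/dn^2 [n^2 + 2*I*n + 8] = 2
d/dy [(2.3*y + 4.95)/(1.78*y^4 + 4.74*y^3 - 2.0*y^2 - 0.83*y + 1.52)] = (-12.282*y^4 - 57.048*y^3 - 65.789*y^2 + 19.8*y + 7.6045)/(3.1684*y^8 + 16.8744*y^7 + 15.3476*y^6 - 21.9148*y^5 + 1.5428*y^4 + 17.7296*y^3 - 5.3911*y^2 - 2.5232*y + 2.3104)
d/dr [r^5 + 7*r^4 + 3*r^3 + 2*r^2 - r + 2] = 5*r^4 + 28*r^3 + 9*r^2 + 4*r - 1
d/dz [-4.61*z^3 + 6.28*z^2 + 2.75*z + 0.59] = -13.83*z^2 + 12.56*z + 2.75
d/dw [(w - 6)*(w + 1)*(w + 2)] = 3*w^2 - 6*w - 16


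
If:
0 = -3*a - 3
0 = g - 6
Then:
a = -1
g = 6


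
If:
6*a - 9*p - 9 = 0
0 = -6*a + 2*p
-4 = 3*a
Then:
No Solution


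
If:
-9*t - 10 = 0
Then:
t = -10/9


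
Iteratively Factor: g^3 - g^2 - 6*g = (g - 3)*(g^2 + 2*g) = g*(g - 3)*(g + 2)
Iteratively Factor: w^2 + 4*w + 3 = (w + 1)*(w + 3)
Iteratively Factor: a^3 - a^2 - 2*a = (a)*(a^2 - a - 2) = a*(a - 2)*(a + 1)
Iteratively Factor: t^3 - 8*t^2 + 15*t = (t - 3)*(t^2 - 5*t) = t*(t - 3)*(t - 5)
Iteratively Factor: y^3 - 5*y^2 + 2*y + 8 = (y + 1)*(y^2 - 6*y + 8) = (y - 2)*(y + 1)*(y - 4)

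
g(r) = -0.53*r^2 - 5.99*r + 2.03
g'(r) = -1.06*r - 5.99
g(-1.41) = 9.42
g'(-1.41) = -4.50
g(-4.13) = 17.73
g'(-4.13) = -1.61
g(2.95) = -20.25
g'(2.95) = -9.12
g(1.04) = -4.77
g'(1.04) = -7.09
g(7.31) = -70.08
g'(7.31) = -13.74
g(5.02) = -41.40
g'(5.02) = -11.31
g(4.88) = -39.82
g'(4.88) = -11.16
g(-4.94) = 18.69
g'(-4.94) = -0.75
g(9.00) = -94.81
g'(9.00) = -15.53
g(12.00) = -146.17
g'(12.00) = -18.71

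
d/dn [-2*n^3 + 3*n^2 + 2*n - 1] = -6*n^2 + 6*n + 2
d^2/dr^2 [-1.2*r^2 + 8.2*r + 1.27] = -2.40000000000000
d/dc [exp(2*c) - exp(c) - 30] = (2*exp(c) - 1)*exp(c)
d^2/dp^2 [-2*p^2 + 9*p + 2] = -4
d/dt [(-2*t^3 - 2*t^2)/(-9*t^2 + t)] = 2*(9*t^2 - 2*t - 1)/(81*t^2 - 18*t + 1)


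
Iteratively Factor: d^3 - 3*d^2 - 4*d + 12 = (d - 3)*(d^2 - 4) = (d - 3)*(d + 2)*(d - 2)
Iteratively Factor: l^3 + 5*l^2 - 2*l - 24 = (l + 3)*(l^2 + 2*l - 8) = (l - 2)*(l + 3)*(l + 4)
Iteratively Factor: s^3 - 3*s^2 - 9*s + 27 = (s - 3)*(s^2 - 9) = (s - 3)^2*(s + 3)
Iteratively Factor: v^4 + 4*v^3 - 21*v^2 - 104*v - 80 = (v + 4)*(v^3 - 21*v - 20) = (v + 4)^2*(v^2 - 4*v - 5) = (v - 5)*(v + 4)^2*(v + 1)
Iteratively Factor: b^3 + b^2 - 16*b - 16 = (b + 4)*(b^2 - 3*b - 4) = (b - 4)*(b + 4)*(b + 1)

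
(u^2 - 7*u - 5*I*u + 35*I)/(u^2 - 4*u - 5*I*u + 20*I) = (u - 7)/(u - 4)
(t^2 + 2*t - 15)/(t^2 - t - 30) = (t - 3)/(t - 6)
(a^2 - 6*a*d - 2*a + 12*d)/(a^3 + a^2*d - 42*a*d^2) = (a - 2)/(a*(a + 7*d))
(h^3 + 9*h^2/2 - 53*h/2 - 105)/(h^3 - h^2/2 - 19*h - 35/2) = (h + 6)/(h + 1)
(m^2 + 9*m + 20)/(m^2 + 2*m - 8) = (m + 5)/(m - 2)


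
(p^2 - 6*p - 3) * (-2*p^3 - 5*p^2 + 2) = -2*p^5 + 7*p^4 + 36*p^3 + 17*p^2 - 12*p - 6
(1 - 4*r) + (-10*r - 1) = -14*r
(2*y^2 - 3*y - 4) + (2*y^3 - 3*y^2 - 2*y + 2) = 2*y^3 - y^2 - 5*y - 2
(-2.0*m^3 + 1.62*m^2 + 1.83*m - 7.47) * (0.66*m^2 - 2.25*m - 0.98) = -1.32*m^5 + 5.5692*m^4 - 0.4772*m^3 - 10.6353*m^2 + 15.0141*m + 7.3206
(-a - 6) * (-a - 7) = a^2 + 13*a + 42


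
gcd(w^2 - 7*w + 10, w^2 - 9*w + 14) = w - 2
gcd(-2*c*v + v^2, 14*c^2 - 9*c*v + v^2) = -2*c + v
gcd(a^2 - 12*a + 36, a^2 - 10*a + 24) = a - 6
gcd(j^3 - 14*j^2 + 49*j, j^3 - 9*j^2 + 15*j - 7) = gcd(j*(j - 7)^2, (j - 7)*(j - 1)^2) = j - 7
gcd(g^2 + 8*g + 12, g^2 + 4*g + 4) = g + 2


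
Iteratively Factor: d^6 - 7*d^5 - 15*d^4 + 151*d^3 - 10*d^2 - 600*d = (d + 2)*(d^5 - 9*d^4 + 3*d^3 + 145*d^2 - 300*d) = (d - 5)*(d + 2)*(d^4 - 4*d^3 - 17*d^2 + 60*d) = (d - 5)^2*(d + 2)*(d^3 + d^2 - 12*d) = d*(d - 5)^2*(d + 2)*(d^2 + d - 12) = d*(d - 5)^2*(d - 3)*(d + 2)*(d + 4)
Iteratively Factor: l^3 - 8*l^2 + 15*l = (l)*(l^2 - 8*l + 15) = l*(l - 5)*(l - 3)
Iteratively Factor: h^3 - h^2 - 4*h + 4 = (h - 1)*(h^2 - 4) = (h - 2)*(h - 1)*(h + 2)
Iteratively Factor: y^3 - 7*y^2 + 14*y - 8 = (y - 4)*(y^2 - 3*y + 2) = (y - 4)*(y - 2)*(y - 1)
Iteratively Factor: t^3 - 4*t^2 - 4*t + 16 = (t - 2)*(t^2 - 2*t - 8) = (t - 4)*(t - 2)*(t + 2)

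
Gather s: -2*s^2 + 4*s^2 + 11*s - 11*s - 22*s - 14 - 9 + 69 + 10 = 2*s^2 - 22*s + 56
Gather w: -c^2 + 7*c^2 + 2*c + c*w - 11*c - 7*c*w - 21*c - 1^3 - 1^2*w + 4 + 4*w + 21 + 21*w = 6*c^2 - 30*c + w*(24 - 6*c) + 24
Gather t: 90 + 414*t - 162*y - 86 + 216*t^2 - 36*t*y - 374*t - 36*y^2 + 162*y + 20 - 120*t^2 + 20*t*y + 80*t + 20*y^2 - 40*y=96*t^2 + t*(120 - 16*y) - 16*y^2 - 40*y + 24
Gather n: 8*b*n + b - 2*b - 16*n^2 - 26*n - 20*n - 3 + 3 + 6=-b - 16*n^2 + n*(8*b - 46) + 6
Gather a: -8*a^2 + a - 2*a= -8*a^2 - a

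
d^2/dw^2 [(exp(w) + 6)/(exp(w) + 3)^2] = exp(w)/(exp(w) + 3)^2 + 6*exp(2*w)/(exp(w) + 3)^4 - 36*exp(w)/(exp(w) + 3)^4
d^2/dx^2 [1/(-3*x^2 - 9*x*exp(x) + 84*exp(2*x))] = ((x^2 + 3*x*exp(x) - 28*exp(2*x))*(3*x*exp(x) - 112*exp(2*x) + 6*exp(x) + 2) - 2*(3*x*exp(x) + 2*x - 56*exp(2*x) + 3*exp(x))^2)/(3*(x^2 + 3*x*exp(x) - 28*exp(2*x))^3)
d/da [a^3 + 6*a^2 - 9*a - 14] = 3*a^2 + 12*a - 9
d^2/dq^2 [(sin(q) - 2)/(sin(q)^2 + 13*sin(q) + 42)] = (-sin(q)^5 + 21*sin(q)^4 + 332*sin(q)^3 + 536*sin(q)^2 - 3264*sin(q) - 1600)/(sin(q)^2 + 13*sin(q) + 42)^3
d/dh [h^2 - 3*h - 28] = 2*h - 3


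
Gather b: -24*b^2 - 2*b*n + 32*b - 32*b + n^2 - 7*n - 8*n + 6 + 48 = -24*b^2 - 2*b*n + n^2 - 15*n + 54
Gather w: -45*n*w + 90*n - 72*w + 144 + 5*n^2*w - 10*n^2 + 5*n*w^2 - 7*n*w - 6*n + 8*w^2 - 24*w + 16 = -10*n^2 + 84*n + w^2*(5*n + 8) + w*(5*n^2 - 52*n - 96) + 160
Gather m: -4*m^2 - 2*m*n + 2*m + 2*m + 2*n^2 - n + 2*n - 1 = -4*m^2 + m*(4 - 2*n) + 2*n^2 + n - 1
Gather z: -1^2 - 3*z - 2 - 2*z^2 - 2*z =-2*z^2 - 5*z - 3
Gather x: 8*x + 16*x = 24*x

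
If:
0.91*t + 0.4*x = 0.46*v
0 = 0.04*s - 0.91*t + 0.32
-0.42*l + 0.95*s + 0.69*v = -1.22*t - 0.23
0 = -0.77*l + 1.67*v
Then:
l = 1.92274156866821*x + 1.41194031299541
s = 0.195135682968272*x - 0.513334448159059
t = 0.00857739265794602*x + 0.32908420008092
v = 0.886533537649415*x + 0.651014395812256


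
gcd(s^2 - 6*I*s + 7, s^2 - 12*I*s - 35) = s - 7*I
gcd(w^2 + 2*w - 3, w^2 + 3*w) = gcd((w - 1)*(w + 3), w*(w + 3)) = w + 3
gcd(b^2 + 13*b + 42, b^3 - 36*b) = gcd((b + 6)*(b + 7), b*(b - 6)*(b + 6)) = b + 6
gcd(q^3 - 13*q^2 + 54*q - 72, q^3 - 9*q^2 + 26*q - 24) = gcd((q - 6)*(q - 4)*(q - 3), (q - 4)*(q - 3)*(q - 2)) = q^2 - 7*q + 12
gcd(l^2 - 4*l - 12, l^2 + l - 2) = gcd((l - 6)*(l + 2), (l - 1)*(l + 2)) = l + 2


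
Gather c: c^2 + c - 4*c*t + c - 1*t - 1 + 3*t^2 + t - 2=c^2 + c*(2 - 4*t) + 3*t^2 - 3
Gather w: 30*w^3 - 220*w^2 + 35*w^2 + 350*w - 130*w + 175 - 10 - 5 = 30*w^3 - 185*w^2 + 220*w + 160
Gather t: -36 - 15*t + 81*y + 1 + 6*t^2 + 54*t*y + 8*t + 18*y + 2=6*t^2 + t*(54*y - 7) + 99*y - 33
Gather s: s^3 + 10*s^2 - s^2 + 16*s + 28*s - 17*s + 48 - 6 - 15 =s^3 + 9*s^2 + 27*s + 27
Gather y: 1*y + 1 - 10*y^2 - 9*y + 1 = -10*y^2 - 8*y + 2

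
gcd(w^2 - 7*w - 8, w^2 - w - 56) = w - 8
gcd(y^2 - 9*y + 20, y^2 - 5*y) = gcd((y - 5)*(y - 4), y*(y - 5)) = y - 5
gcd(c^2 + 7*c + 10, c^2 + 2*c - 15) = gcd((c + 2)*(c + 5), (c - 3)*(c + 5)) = c + 5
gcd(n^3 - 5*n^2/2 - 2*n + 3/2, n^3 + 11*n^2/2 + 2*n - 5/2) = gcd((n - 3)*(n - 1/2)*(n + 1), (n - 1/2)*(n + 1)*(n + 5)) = n^2 + n/2 - 1/2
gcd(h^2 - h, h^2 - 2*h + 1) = h - 1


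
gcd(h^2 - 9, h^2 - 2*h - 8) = 1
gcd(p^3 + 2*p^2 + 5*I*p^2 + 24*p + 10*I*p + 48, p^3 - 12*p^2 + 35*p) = 1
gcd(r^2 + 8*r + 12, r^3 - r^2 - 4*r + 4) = r + 2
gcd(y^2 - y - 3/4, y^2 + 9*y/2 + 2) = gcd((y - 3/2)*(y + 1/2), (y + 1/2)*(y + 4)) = y + 1/2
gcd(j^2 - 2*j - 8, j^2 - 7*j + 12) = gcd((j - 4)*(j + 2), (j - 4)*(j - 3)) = j - 4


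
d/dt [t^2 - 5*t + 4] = 2*t - 5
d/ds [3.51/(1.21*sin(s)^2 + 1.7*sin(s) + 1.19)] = -(8.4942*sin(s) + 5.967)*cos(s)/(1.21*sin(s)^2 + 1.7*sin(s) + 1.19)^2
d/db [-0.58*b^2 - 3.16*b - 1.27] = -1.16*b - 3.16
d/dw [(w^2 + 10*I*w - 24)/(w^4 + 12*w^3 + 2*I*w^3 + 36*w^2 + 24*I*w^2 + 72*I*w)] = (-2*w^4 - 32*I*w^3 + w^2*(136 - 48*I) + w*(288 + 144*I) + 288*I)/(w^7 + w^6*(18 + 4*I) + w^5*(104 + 72*I) + w^4*(144 + 432*I) + w^3*(-432 + 864*I) - 864*w^2)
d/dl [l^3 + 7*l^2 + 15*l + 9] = 3*l^2 + 14*l + 15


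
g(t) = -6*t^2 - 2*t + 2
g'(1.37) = -18.44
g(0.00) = 2.00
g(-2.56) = -32.20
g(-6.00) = -202.00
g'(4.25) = -53.00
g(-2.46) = -29.39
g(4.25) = -114.88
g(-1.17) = -3.87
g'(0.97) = -13.64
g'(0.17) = -4.04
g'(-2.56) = 28.72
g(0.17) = 1.49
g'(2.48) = -31.76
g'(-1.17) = 12.04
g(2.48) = -39.86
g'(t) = -12*t - 2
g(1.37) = -12.00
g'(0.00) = -2.00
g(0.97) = -5.59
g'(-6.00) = 70.00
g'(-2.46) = 27.52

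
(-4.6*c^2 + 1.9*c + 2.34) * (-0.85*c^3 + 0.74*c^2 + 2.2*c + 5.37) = 3.91*c^5 - 5.019*c^4 - 10.703*c^3 - 18.7904*c^2 + 15.351*c + 12.5658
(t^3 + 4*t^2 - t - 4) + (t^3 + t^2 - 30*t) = 2*t^3 + 5*t^2 - 31*t - 4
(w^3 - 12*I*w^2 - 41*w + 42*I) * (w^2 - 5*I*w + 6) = w^5 - 17*I*w^4 - 95*w^3 + 175*I*w^2 - 36*w + 252*I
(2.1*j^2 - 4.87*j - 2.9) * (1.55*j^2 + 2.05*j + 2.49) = 3.255*j^4 - 3.2435*j^3 - 9.2495*j^2 - 18.0713*j - 7.221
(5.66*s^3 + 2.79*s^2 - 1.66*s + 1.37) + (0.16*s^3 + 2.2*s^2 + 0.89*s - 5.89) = 5.82*s^3 + 4.99*s^2 - 0.77*s - 4.52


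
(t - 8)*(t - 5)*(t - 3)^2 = t^4 - 19*t^3 + 127*t^2 - 357*t + 360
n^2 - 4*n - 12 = (n - 6)*(n + 2)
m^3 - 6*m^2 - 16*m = m*(m - 8)*(m + 2)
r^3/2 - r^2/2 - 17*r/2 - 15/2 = (r/2 + 1/2)*(r - 5)*(r + 3)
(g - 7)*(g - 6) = g^2 - 13*g + 42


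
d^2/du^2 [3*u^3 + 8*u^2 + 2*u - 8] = 18*u + 16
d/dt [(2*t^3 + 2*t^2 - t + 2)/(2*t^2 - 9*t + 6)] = 4*(t^4 - 9*t^3 + 5*t^2 + 4*t + 3)/(4*t^4 - 36*t^3 + 105*t^2 - 108*t + 36)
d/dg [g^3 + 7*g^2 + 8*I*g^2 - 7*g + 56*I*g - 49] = 3*g^2 + g*(14 + 16*I) - 7 + 56*I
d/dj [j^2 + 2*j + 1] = 2*j + 2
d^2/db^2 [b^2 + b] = 2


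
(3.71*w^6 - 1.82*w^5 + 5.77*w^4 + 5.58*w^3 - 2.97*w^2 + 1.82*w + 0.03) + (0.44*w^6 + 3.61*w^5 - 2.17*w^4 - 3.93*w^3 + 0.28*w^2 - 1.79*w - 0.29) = 4.15*w^6 + 1.79*w^5 + 3.6*w^4 + 1.65*w^3 - 2.69*w^2 + 0.03*w - 0.26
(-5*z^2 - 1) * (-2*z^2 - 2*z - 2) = 10*z^4 + 10*z^3 + 12*z^2 + 2*z + 2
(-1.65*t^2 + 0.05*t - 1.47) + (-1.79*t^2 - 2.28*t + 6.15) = -3.44*t^2 - 2.23*t + 4.68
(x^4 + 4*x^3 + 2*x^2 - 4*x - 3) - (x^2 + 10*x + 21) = x^4 + 4*x^3 + x^2 - 14*x - 24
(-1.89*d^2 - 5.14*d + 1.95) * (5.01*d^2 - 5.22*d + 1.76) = -9.4689*d^4 - 15.8856*d^3 + 33.2739*d^2 - 19.2254*d + 3.432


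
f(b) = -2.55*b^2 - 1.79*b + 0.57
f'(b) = -5.1*b - 1.79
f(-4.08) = -34.58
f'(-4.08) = 19.02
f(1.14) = -4.78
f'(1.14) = -7.60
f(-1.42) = -2.03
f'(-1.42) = 5.45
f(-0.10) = 0.72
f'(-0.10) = -1.28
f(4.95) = -70.77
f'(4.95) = -27.04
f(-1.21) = -1.00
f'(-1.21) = 4.38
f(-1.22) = -1.04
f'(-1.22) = 4.43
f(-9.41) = -208.38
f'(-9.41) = 46.20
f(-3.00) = -17.01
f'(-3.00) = 13.51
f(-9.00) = -189.87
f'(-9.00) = 44.11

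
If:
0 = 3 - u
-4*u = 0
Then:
No Solution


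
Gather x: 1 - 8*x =1 - 8*x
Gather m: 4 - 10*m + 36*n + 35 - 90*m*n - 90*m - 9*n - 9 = m*(-90*n - 100) + 27*n + 30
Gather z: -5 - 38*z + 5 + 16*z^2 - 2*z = 16*z^2 - 40*z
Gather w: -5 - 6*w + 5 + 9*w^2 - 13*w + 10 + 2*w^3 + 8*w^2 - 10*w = 2*w^3 + 17*w^2 - 29*w + 10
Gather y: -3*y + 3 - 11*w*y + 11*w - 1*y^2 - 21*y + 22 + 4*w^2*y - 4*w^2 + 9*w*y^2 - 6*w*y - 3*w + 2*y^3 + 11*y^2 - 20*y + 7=-4*w^2 + 8*w + 2*y^3 + y^2*(9*w + 10) + y*(4*w^2 - 17*w - 44) + 32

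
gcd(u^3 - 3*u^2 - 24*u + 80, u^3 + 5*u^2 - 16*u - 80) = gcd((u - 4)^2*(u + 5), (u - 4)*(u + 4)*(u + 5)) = u^2 + u - 20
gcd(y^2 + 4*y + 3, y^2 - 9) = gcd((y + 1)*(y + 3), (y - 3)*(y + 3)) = y + 3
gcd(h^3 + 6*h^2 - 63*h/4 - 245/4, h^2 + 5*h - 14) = h + 7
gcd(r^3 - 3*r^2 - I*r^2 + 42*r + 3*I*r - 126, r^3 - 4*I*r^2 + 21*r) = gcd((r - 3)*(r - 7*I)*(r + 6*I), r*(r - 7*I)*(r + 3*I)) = r - 7*I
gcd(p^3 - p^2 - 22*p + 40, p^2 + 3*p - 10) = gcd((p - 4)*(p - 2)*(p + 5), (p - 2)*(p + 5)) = p^2 + 3*p - 10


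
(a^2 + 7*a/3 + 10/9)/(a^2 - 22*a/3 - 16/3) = (a + 5/3)/(a - 8)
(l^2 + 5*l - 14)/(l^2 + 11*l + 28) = (l - 2)/(l + 4)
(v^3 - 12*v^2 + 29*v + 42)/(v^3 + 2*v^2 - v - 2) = (v^2 - 13*v + 42)/(v^2 + v - 2)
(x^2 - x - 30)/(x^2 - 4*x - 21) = (-x^2 + x + 30)/(-x^2 + 4*x + 21)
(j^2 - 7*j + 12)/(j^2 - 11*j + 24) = (j - 4)/(j - 8)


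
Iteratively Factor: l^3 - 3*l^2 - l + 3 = (l - 3)*(l^2 - 1) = (l - 3)*(l - 1)*(l + 1)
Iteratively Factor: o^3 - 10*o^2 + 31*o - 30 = (o - 3)*(o^2 - 7*o + 10) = (o - 5)*(o - 3)*(o - 2)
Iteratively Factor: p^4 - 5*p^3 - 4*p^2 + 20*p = (p - 5)*(p^3 - 4*p) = (p - 5)*(p + 2)*(p^2 - 2*p) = p*(p - 5)*(p + 2)*(p - 2)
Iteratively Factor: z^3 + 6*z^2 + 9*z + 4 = (z + 1)*(z^2 + 5*z + 4) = (z + 1)*(z + 4)*(z + 1)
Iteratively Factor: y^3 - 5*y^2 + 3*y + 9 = (y + 1)*(y^2 - 6*y + 9) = (y - 3)*(y + 1)*(y - 3)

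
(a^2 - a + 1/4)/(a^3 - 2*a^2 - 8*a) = (-a^2 + a - 1/4)/(a*(-a^2 + 2*a + 8))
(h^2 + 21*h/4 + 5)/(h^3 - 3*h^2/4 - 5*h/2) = (h + 4)/(h*(h - 2))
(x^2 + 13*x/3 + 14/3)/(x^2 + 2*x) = (x + 7/3)/x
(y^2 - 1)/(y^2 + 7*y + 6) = (y - 1)/(y + 6)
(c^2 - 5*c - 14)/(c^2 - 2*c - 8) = (c - 7)/(c - 4)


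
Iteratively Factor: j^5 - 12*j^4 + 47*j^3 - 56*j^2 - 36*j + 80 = (j - 2)*(j^4 - 10*j^3 + 27*j^2 - 2*j - 40) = (j - 4)*(j - 2)*(j^3 - 6*j^2 + 3*j + 10) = (j - 5)*(j - 4)*(j - 2)*(j^2 - j - 2) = (j - 5)*(j - 4)*(j - 2)*(j + 1)*(j - 2)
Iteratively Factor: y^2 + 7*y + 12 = (y + 4)*(y + 3)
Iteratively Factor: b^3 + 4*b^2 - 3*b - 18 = (b + 3)*(b^2 + b - 6) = (b + 3)^2*(b - 2)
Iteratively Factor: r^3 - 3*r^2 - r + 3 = (r + 1)*(r^2 - 4*r + 3) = (r - 1)*(r + 1)*(r - 3)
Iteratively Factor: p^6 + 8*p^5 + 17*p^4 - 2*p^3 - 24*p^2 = (p - 1)*(p^5 + 9*p^4 + 26*p^3 + 24*p^2) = (p - 1)*(p + 4)*(p^4 + 5*p^3 + 6*p^2) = (p - 1)*(p + 3)*(p + 4)*(p^3 + 2*p^2) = p*(p - 1)*(p + 3)*(p + 4)*(p^2 + 2*p) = p*(p - 1)*(p + 2)*(p + 3)*(p + 4)*(p)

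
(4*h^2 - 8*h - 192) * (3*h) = 12*h^3 - 24*h^2 - 576*h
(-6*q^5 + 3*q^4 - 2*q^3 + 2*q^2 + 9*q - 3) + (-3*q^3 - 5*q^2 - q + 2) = -6*q^5 + 3*q^4 - 5*q^3 - 3*q^2 + 8*q - 1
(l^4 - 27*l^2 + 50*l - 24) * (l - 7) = l^5 - 7*l^4 - 27*l^3 + 239*l^2 - 374*l + 168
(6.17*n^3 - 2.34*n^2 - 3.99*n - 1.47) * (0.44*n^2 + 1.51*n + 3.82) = 2.7148*n^5 + 8.2871*n^4 + 18.2804*n^3 - 15.6105*n^2 - 17.4615*n - 5.6154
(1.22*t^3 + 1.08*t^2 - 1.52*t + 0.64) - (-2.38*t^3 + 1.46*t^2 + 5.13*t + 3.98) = 3.6*t^3 - 0.38*t^2 - 6.65*t - 3.34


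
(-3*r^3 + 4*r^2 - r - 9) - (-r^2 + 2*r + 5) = -3*r^3 + 5*r^2 - 3*r - 14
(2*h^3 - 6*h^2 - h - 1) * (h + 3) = 2*h^4 - 19*h^2 - 4*h - 3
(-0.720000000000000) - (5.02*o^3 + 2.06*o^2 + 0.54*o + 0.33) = -5.02*o^3 - 2.06*o^2 - 0.54*o - 1.05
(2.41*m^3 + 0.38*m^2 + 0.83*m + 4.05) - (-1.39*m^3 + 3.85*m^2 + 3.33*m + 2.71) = 3.8*m^3 - 3.47*m^2 - 2.5*m + 1.34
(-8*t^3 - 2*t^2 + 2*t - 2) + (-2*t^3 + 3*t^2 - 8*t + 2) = -10*t^3 + t^2 - 6*t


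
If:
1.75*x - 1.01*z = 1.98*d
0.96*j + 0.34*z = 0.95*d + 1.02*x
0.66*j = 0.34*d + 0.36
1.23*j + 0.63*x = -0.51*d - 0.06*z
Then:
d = 1.77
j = 1.46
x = -3.38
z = -9.32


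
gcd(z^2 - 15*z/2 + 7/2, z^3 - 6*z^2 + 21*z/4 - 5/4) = z - 1/2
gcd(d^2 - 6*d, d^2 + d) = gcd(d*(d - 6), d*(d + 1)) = d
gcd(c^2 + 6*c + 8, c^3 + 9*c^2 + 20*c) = c + 4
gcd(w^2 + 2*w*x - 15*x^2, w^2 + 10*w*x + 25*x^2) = w + 5*x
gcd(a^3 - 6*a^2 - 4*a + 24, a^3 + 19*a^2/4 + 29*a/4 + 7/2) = a + 2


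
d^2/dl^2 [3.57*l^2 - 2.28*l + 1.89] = 7.14000000000000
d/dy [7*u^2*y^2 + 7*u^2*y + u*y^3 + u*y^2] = u*(14*u*y + 7*u + 3*y^2 + 2*y)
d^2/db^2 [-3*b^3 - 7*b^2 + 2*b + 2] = -18*b - 14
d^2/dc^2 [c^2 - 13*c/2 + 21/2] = 2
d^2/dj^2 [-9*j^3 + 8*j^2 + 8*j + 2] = 16 - 54*j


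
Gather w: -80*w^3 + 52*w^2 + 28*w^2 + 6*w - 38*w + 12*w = -80*w^3 + 80*w^2 - 20*w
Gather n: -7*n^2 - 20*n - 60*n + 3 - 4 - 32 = -7*n^2 - 80*n - 33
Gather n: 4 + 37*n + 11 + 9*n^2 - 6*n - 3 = 9*n^2 + 31*n + 12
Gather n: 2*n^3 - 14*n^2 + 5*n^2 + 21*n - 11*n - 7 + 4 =2*n^3 - 9*n^2 + 10*n - 3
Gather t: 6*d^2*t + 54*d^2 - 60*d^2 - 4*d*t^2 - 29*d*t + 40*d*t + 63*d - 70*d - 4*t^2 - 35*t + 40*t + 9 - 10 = -6*d^2 - 7*d + t^2*(-4*d - 4) + t*(6*d^2 + 11*d + 5) - 1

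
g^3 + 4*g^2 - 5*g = g*(g - 1)*(g + 5)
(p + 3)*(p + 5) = p^2 + 8*p + 15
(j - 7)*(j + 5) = j^2 - 2*j - 35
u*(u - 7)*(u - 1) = u^3 - 8*u^2 + 7*u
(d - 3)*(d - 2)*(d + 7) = d^3 + 2*d^2 - 29*d + 42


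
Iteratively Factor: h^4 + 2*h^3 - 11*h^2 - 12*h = (h + 1)*(h^3 + h^2 - 12*h) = (h + 1)*(h + 4)*(h^2 - 3*h) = (h - 3)*(h + 1)*(h + 4)*(h)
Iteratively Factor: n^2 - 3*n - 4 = (n + 1)*(n - 4)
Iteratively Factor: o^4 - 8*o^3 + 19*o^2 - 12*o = (o)*(o^3 - 8*o^2 + 19*o - 12) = o*(o - 1)*(o^2 - 7*o + 12) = o*(o - 4)*(o - 1)*(o - 3)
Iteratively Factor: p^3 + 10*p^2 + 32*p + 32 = (p + 4)*(p^2 + 6*p + 8) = (p + 4)^2*(p + 2)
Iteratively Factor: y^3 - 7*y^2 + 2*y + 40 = (y - 4)*(y^2 - 3*y - 10) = (y - 5)*(y - 4)*(y + 2)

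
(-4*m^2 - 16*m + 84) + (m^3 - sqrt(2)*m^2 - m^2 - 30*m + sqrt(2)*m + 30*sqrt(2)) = m^3 - 5*m^2 - sqrt(2)*m^2 - 46*m + sqrt(2)*m + 30*sqrt(2) + 84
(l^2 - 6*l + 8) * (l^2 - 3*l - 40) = l^4 - 9*l^3 - 14*l^2 + 216*l - 320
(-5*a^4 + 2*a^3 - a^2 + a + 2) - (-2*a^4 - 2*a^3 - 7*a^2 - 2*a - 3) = -3*a^4 + 4*a^3 + 6*a^2 + 3*a + 5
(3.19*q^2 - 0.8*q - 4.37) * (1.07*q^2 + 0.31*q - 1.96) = 3.4133*q^4 + 0.1329*q^3 - 11.1763*q^2 + 0.2133*q + 8.5652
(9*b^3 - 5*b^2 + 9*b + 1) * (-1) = -9*b^3 + 5*b^2 - 9*b - 1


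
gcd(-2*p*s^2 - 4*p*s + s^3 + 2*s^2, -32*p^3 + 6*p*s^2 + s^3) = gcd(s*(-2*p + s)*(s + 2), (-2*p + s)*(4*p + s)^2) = 2*p - s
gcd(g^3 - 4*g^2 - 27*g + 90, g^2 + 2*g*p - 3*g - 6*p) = g - 3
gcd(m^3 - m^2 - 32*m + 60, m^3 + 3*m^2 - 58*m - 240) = m + 6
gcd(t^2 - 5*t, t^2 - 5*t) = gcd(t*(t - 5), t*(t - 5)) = t^2 - 5*t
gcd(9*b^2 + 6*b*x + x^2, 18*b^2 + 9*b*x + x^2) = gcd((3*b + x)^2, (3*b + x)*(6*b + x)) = 3*b + x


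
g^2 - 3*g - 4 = (g - 4)*(g + 1)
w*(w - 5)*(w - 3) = w^3 - 8*w^2 + 15*w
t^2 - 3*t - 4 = (t - 4)*(t + 1)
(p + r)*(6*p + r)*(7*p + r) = 42*p^3 + 55*p^2*r + 14*p*r^2 + r^3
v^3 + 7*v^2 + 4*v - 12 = (v - 1)*(v + 2)*(v + 6)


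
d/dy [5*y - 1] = 5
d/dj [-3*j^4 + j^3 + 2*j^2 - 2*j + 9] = -12*j^3 + 3*j^2 + 4*j - 2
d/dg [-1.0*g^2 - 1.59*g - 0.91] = -2.0*g - 1.59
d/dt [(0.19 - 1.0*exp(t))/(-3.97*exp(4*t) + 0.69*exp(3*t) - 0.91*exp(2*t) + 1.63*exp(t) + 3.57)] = (-11.91*exp(4*t) + 4.3972*exp(3*t) - 1.3033*exp(2*t) + 0.3458*exp(t) - 3.8797)*exp(t)/(15.7609*exp(8*t) - 5.4786*exp(7*t) + 7.7015*exp(6*t) - 14.198*exp(5*t) - 25.2683*exp(4*t) + 1.96*exp(3*t) - 3.8405*exp(2*t) + 11.6382*exp(t) + 12.7449)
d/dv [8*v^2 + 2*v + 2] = 16*v + 2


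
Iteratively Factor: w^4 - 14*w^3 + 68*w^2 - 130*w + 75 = (w - 1)*(w^3 - 13*w^2 + 55*w - 75) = (w - 5)*(w - 1)*(w^2 - 8*w + 15) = (w - 5)^2*(w - 1)*(w - 3)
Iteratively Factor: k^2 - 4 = (k + 2)*(k - 2)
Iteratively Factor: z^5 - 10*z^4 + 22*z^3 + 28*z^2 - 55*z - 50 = (z + 1)*(z^4 - 11*z^3 + 33*z^2 - 5*z - 50) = (z + 1)^2*(z^3 - 12*z^2 + 45*z - 50) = (z - 5)*(z + 1)^2*(z^2 - 7*z + 10) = (z - 5)*(z - 2)*(z + 1)^2*(z - 5)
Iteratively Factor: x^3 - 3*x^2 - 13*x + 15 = (x + 3)*(x^2 - 6*x + 5) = (x - 1)*(x + 3)*(x - 5)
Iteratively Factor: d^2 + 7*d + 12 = (d + 4)*(d + 3)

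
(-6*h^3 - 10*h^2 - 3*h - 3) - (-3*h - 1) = -6*h^3 - 10*h^2 - 2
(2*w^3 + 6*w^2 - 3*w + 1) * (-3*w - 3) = -6*w^4 - 24*w^3 - 9*w^2 + 6*w - 3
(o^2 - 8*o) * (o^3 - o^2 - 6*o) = o^5 - 9*o^4 + 2*o^3 + 48*o^2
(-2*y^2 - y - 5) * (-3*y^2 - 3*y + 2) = 6*y^4 + 9*y^3 + 14*y^2 + 13*y - 10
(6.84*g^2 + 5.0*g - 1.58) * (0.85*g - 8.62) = 5.814*g^3 - 54.7108*g^2 - 44.443*g + 13.6196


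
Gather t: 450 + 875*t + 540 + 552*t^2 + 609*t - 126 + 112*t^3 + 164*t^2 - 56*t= 112*t^3 + 716*t^2 + 1428*t + 864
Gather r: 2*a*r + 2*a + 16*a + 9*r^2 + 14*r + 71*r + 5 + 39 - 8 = 18*a + 9*r^2 + r*(2*a + 85) + 36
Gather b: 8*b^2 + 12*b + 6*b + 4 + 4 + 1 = 8*b^2 + 18*b + 9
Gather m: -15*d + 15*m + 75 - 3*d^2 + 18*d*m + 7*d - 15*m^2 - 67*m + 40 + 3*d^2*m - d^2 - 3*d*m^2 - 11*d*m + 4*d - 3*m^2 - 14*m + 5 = -4*d^2 - 4*d + m^2*(-3*d - 18) + m*(3*d^2 + 7*d - 66) + 120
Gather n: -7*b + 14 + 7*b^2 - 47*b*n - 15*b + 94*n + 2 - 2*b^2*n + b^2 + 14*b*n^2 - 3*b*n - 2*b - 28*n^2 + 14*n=8*b^2 - 24*b + n^2*(14*b - 28) + n*(-2*b^2 - 50*b + 108) + 16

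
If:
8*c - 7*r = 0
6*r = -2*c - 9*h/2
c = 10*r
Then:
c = 0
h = 0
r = 0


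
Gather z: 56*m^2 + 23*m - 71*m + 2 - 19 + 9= 56*m^2 - 48*m - 8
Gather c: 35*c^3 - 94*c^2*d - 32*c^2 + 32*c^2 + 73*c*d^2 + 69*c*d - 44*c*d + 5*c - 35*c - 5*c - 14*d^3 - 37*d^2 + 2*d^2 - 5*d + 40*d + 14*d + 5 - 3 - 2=35*c^3 - 94*c^2*d + c*(73*d^2 + 25*d - 35) - 14*d^3 - 35*d^2 + 49*d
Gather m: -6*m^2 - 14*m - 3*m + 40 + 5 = -6*m^2 - 17*m + 45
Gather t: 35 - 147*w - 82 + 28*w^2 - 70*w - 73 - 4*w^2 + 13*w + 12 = 24*w^2 - 204*w - 108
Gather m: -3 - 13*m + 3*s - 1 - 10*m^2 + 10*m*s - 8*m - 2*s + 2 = -10*m^2 + m*(10*s - 21) + s - 2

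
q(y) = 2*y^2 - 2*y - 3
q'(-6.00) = -26.00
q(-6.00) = 81.00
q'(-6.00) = -26.00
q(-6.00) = 81.00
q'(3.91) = 13.64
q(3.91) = 19.76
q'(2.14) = 6.56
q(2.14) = 1.88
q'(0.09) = -1.64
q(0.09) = -3.16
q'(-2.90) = -13.60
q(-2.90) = 19.62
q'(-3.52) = -16.08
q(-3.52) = 28.82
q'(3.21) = 10.84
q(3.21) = 11.19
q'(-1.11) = -6.44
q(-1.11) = 1.68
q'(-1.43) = -7.72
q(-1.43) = 3.95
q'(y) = 4*y - 2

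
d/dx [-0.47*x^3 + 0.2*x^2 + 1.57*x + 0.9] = -1.41*x^2 + 0.4*x + 1.57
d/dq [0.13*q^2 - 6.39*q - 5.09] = 0.26*q - 6.39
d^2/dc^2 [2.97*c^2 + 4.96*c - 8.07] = 5.94000000000000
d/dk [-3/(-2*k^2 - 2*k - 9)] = 6*(-2*k - 1)/(2*k^2 + 2*k + 9)^2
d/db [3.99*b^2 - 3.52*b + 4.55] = 7.98*b - 3.52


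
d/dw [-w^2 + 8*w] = 8 - 2*w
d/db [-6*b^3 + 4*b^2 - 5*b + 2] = -18*b^2 + 8*b - 5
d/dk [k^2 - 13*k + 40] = 2*k - 13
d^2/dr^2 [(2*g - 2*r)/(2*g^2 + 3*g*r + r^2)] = 4*((g - r)*(3*g + 2*r)^2 + (2*g + 3*r)*(2*g^2 + 3*g*r + r^2))/(2*g^2 + 3*g*r + r^2)^3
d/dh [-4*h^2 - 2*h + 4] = -8*h - 2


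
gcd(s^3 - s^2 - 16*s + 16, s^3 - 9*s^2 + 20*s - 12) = s - 1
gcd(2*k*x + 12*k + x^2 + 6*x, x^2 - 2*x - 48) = x + 6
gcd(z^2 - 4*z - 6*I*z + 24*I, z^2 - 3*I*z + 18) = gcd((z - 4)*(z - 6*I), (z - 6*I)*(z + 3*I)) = z - 6*I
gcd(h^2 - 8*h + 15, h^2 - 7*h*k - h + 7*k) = 1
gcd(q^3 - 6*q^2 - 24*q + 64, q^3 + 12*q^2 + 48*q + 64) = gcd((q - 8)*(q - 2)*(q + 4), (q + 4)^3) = q + 4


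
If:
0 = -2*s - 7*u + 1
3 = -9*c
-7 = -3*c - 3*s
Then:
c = -1/3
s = 8/3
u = -13/21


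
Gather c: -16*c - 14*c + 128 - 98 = 30 - 30*c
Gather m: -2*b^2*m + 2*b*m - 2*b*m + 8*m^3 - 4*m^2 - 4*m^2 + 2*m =8*m^3 - 8*m^2 + m*(2 - 2*b^2)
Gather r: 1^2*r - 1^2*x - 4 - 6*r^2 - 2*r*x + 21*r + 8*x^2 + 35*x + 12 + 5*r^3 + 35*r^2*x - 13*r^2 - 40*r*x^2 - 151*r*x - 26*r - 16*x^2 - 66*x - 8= 5*r^3 + r^2*(35*x - 19) + r*(-40*x^2 - 153*x - 4) - 8*x^2 - 32*x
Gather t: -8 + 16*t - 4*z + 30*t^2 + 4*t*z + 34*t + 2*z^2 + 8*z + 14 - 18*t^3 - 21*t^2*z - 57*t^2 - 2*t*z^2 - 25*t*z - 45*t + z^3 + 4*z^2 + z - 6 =-18*t^3 + t^2*(-21*z - 27) + t*(-2*z^2 - 21*z + 5) + z^3 + 6*z^2 + 5*z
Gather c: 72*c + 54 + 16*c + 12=88*c + 66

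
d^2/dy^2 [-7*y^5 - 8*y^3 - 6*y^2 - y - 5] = -140*y^3 - 48*y - 12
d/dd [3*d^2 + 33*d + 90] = 6*d + 33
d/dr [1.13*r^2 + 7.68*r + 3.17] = 2.26*r + 7.68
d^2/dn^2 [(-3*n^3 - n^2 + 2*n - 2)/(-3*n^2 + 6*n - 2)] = 4*(45*n^3 - 36*n^2 - 18*n + 20)/(27*n^6 - 162*n^5 + 378*n^4 - 432*n^3 + 252*n^2 - 72*n + 8)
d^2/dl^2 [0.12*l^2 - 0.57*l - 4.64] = 0.240000000000000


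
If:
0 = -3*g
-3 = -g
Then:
No Solution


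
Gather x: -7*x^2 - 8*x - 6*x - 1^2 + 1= -7*x^2 - 14*x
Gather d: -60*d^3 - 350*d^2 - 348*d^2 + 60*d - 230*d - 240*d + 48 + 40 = -60*d^3 - 698*d^2 - 410*d + 88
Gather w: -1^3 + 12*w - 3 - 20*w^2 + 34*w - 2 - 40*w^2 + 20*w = -60*w^2 + 66*w - 6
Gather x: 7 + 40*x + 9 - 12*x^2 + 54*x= -12*x^2 + 94*x + 16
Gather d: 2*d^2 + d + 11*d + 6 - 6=2*d^2 + 12*d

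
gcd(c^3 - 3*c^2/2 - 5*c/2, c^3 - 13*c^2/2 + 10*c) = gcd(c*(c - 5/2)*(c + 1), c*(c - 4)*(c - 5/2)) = c^2 - 5*c/2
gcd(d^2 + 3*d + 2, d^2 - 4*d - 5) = d + 1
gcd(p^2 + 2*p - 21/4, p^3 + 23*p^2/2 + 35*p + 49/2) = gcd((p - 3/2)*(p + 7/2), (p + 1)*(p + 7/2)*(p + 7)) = p + 7/2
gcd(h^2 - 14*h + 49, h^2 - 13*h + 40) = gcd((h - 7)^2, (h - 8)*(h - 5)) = 1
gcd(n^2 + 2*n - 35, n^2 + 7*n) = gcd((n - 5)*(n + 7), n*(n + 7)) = n + 7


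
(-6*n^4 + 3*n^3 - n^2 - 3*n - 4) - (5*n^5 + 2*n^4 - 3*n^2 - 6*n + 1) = -5*n^5 - 8*n^4 + 3*n^3 + 2*n^2 + 3*n - 5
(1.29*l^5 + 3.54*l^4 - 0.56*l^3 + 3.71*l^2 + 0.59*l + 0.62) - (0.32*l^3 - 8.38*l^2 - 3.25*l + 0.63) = 1.29*l^5 + 3.54*l^4 - 0.88*l^3 + 12.09*l^2 + 3.84*l - 0.01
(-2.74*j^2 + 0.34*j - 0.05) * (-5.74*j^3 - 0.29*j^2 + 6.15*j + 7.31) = 15.7276*j^5 - 1.157*j^4 - 16.6626*j^3 - 17.9239*j^2 + 2.1779*j - 0.3655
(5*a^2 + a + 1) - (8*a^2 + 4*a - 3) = -3*a^2 - 3*a + 4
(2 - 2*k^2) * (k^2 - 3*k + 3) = -2*k^4 + 6*k^3 - 4*k^2 - 6*k + 6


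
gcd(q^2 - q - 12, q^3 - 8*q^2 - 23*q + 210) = 1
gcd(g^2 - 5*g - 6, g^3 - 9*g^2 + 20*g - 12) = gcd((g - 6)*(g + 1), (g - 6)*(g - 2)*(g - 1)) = g - 6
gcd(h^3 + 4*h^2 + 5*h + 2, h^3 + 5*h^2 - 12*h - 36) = h + 2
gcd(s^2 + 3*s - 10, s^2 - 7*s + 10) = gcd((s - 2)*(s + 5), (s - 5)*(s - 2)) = s - 2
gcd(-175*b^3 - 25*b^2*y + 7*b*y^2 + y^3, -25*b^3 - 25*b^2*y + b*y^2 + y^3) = -25*b^2 + y^2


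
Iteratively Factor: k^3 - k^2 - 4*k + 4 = (k + 2)*(k^2 - 3*k + 2) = (k - 1)*(k + 2)*(k - 2)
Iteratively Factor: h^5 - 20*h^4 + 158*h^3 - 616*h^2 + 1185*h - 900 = (h - 3)*(h^4 - 17*h^3 + 107*h^2 - 295*h + 300) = (h - 5)*(h - 3)*(h^3 - 12*h^2 + 47*h - 60) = (h - 5)*(h - 4)*(h - 3)*(h^2 - 8*h + 15) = (h - 5)*(h - 4)*(h - 3)^2*(h - 5)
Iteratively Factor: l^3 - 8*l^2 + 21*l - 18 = (l - 3)*(l^2 - 5*l + 6) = (l - 3)*(l - 2)*(l - 3)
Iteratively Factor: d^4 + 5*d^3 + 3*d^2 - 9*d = (d)*(d^3 + 5*d^2 + 3*d - 9) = d*(d - 1)*(d^2 + 6*d + 9) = d*(d - 1)*(d + 3)*(d + 3)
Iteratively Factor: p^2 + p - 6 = (p + 3)*(p - 2)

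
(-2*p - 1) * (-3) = 6*p + 3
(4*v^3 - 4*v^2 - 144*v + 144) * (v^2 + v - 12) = 4*v^5 - 196*v^3 + 48*v^2 + 1872*v - 1728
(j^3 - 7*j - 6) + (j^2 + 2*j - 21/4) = j^3 + j^2 - 5*j - 45/4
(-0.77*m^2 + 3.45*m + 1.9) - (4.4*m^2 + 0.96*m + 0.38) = -5.17*m^2 + 2.49*m + 1.52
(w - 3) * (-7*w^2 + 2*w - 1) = -7*w^3 + 23*w^2 - 7*w + 3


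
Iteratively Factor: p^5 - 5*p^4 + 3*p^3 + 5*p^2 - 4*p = (p - 1)*(p^4 - 4*p^3 - p^2 + 4*p) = (p - 4)*(p - 1)*(p^3 - p) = (p - 4)*(p - 1)*(p + 1)*(p^2 - p) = p*(p - 4)*(p - 1)*(p + 1)*(p - 1)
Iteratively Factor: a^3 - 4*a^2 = (a - 4)*(a^2) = a*(a - 4)*(a)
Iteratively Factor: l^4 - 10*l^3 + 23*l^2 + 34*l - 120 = (l - 3)*(l^3 - 7*l^2 + 2*l + 40) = (l - 4)*(l - 3)*(l^2 - 3*l - 10) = (l - 4)*(l - 3)*(l + 2)*(l - 5)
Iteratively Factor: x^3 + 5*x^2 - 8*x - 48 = (x + 4)*(x^2 + x - 12) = (x + 4)^2*(x - 3)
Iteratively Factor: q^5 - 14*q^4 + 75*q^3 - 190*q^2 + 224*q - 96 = (q - 2)*(q^4 - 12*q^3 + 51*q^2 - 88*q + 48) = (q - 3)*(q - 2)*(q^3 - 9*q^2 + 24*q - 16) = (q - 4)*(q - 3)*(q - 2)*(q^2 - 5*q + 4) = (q - 4)*(q - 3)*(q - 2)*(q - 1)*(q - 4)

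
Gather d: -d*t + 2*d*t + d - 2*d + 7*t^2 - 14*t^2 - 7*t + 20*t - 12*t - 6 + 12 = d*(t - 1) - 7*t^2 + t + 6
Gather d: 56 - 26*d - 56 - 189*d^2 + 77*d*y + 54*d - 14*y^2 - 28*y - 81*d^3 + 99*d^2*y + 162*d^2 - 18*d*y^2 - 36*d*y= -81*d^3 + d^2*(99*y - 27) + d*(-18*y^2 + 41*y + 28) - 14*y^2 - 28*y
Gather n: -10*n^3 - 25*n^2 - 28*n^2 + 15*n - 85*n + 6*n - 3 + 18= -10*n^3 - 53*n^2 - 64*n + 15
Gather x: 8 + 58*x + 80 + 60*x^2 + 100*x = 60*x^2 + 158*x + 88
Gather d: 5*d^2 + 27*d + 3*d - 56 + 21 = 5*d^2 + 30*d - 35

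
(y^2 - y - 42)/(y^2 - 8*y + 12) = (y^2 - y - 42)/(y^2 - 8*y + 12)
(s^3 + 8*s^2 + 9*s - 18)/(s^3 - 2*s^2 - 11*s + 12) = (s + 6)/(s - 4)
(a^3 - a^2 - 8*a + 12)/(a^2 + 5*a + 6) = (a^2 - 4*a + 4)/(a + 2)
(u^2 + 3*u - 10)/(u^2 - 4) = (u + 5)/(u + 2)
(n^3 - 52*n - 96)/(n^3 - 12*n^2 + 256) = (n^2 + 8*n + 12)/(n^2 - 4*n - 32)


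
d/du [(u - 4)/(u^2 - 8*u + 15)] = (u^2 - 8*u - 2*(u - 4)^2 + 15)/(u^2 - 8*u + 15)^2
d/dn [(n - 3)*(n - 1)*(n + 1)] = 3*n^2 - 6*n - 1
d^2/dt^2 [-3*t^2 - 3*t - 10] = -6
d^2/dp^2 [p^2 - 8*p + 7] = 2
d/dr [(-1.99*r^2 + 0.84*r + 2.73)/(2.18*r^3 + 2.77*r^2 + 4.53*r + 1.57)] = (4.3382*r^4 - 3.6624*r^3 - 29.1957*r^2 - 21.3728*r - 11.0481)/(4.7524*r^6 + 12.0772*r^5 + 27.4237*r^4 + 31.9414*r^3 + 29.2187*r^2 + 14.2242*r + 2.4649)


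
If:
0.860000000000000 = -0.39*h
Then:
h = -2.21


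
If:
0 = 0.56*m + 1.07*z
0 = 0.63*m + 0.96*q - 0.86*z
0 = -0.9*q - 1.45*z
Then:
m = 0.00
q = 0.00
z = 0.00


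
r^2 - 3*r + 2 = (r - 2)*(r - 1)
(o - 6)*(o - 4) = o^2 - 10*o + 24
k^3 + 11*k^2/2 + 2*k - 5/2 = (k - 1/2)*(k + 1)*(k + 5)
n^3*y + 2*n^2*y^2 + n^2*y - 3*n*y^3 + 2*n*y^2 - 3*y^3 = (n - y)*(n + 3*y)*(n*y + y)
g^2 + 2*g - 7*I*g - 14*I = (g + 2)*(g - 7*I)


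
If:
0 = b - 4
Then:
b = 4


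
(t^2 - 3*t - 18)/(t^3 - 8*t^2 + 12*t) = (t + 3)/(t*(t - 2))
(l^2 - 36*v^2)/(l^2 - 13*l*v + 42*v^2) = (-l - 6*v)/(-l + 7*v)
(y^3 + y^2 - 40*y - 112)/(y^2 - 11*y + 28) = (y^2 + 8*y + 16)/(y - 4)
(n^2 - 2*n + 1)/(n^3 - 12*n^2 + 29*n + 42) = (n^2 - 2*n + 1)/(n^3 - 12*n^2 + 29*n + 42)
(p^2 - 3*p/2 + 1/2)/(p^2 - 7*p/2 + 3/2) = (p - 1)/(p - 3)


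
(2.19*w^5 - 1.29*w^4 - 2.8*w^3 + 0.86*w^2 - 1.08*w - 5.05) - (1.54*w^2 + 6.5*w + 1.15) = 2.19*w^5 - 1.29*w^4 - 2.8*w^3 - 0.68*w^2 - 7.58*w - 6.2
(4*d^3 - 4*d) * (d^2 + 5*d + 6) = 4*d^5 + 20*d^4 + 20*d^3 - 20*d^2 - 24*d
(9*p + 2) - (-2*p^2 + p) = 2*p^2 + 8*p + 2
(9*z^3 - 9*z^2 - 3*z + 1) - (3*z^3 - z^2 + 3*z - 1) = 6*z^3 - 8*z^2 - 6*z + 2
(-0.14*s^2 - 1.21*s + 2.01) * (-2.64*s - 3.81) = 0.3696*s^3 + 3.7278*s^2 - 0.6963*s - 7.6581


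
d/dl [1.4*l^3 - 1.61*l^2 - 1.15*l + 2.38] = 4.2*l^2 - 3.22*l - 1.15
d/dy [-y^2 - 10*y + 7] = -2*y - 10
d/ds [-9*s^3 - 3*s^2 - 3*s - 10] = -27*s^2 - 6*s - 3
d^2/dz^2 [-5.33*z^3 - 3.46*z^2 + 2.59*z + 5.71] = -31.98*z - 6.92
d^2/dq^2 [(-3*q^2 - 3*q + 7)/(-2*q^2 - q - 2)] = 6*(2*q^3 - 40*q^2 - 26*q + 9)/(8*q^6 + 12*q^5 + 30*q^4 + 25*q^3 + 30*q^2 + 12*q + 8)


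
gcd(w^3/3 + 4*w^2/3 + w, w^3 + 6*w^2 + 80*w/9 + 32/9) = 1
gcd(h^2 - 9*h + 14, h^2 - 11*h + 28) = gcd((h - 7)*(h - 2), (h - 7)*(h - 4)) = h - 7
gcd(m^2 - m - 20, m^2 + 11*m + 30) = 1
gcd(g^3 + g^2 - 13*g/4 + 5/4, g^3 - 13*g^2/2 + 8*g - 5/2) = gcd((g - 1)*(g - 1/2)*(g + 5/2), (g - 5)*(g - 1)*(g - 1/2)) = g^2 - 3*g/2 + 1/2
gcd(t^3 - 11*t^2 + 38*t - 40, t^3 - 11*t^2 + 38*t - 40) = t^3 - 11*t^2 + 38*t - 40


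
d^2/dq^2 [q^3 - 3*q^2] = 6*q - 6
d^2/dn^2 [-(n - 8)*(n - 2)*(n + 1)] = 18 - 6*n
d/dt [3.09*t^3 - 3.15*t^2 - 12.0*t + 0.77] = 9.27*t^2 - 6.3*t - 12.0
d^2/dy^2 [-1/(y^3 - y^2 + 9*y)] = 2*(y*(3*y - 1)*(y^2 - y + 9) - (3*y^2 - 2*y + 9)^2)/(y^3*(y^2 - y + 9)^3)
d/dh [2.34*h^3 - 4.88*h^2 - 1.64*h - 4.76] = 7.02*h^2 - 9.76*h - 1.64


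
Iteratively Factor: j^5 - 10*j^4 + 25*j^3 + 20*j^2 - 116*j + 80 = (j - 1)*(j^4 - 9*j^3 + 16*j^2 + 36*j - 80) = (j - 2)*(j - 1)*(j^3 - 7*j^2 + 2*j + 40) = (j - 4)*(j - 2)*(j - 1)*(j^2 - 3*j - 10) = (j - 4)*(j - 2)*(j - 1)*(j + 2)*(j - 5)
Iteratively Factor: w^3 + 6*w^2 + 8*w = (w + 4)*(w^2 + 2*w) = (w + 2)*(w + 4)*(w)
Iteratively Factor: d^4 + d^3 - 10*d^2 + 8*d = (d)*(d^3 + d^2 - 10*d + 8) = d*(d - 1)*(d^2 + 2*d - 8) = d*(d - 1)*(d + 4)*(d - 2)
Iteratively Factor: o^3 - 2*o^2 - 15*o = (o - 5)*(o^2 + 3*o) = (o - 5)*(o + 3)*(o)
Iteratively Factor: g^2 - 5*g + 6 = (g - 3)*(g - 2)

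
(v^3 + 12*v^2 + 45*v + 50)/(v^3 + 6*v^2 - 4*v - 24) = (v^2 + 10*v + 25)/(v^2 + 4*v - 12)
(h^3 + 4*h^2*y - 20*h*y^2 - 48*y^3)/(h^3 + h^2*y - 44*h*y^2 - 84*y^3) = (-h + 4*y)/(-h + 7*y)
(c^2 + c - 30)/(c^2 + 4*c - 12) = (c - 5)/(c - 2)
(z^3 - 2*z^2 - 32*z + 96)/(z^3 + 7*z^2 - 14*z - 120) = (z - 4)/(z + 5)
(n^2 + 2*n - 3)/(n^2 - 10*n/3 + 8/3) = 3*(n^2 + 2*n - 3)/(3*n^2 - 10*n + 8)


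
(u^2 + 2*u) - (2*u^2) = -u^2 + 2*u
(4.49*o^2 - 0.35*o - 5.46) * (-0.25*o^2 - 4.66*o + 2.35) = -1.1225*o^4 - 20.8359*o^3 + 13.5475*o^2 + 24.6211*o - 12.831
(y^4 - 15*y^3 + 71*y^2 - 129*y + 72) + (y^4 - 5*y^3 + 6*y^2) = 2*y^4 - 20*y^3 + 77*y^2 - 129*y + 72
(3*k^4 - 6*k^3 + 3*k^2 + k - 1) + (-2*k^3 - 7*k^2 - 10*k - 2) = 3*k^4 - 8*k^3 - 4*k^2 - 9*k - 3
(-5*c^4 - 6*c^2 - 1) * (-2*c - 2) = 10*c^5 + 10*c^4 + 12*c^3 + 12*c^2 + 2*c + 2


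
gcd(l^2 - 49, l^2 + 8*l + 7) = l + 7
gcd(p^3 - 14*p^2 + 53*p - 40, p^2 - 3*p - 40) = p - 8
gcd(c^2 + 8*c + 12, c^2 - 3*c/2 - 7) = c + 2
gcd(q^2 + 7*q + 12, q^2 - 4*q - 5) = 1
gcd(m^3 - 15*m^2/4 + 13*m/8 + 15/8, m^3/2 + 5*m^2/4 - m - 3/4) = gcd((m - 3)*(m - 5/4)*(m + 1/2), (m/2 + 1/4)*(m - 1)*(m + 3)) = m + 1/2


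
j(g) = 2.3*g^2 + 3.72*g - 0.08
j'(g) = 4.6*g + 3.72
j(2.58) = 24.83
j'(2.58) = 15.59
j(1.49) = 10.57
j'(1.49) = 10.57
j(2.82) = 28.70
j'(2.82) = 16.69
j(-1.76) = 0.50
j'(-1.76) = -4.38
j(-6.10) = 62.81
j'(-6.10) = -24.34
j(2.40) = 22.10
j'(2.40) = 14.76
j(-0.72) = -1.57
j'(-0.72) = 0.41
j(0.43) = 1.94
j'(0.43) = 5.70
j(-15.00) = 461.62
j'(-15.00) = -65.28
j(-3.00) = 9.46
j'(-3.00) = -10.08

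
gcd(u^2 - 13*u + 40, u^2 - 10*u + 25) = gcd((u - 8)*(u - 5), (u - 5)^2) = u - 5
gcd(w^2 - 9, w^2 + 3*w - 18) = w - 3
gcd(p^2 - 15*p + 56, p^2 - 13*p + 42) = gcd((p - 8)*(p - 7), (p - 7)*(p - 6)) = p - 7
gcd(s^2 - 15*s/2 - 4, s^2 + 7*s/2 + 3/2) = s + 1/2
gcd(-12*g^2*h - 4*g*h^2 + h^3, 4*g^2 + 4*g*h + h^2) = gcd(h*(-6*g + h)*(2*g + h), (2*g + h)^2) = 2*g + h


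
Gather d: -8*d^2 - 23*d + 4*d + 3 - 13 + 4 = -8*d^2 - 19*d - 6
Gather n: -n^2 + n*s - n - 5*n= -n^2 + n*(s - 6)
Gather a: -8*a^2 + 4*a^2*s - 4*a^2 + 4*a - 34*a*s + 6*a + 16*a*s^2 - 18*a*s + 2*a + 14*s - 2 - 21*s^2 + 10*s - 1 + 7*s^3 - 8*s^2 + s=a^2*(4*s - 12) + a*(16*s^2 - 52*s + 12) + 7*s^3 - 29*s^2 + 25*s - 3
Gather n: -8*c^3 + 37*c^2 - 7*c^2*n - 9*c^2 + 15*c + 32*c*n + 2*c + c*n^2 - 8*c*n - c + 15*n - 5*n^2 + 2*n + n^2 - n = -8*c^3 + 28*c^2 + 16*c + n^2*(c - 4) + n*(-7*c^2 + 24*c + 16)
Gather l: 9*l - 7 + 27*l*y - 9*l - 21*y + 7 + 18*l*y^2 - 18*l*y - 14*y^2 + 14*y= l*(18*y^2 + 9*y) - 14*y^2 - 7*y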